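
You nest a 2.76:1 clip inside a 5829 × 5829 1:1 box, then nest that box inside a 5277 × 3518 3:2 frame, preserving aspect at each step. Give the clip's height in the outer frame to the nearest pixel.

1275 px

Inside the 5829×5829 canvas the clip is width-limited at 5829.00 × 2111.96.
The 1:1 canvas is height-limited in 5277×3518, giving 3518.00 × 3518.00; scale factor 0.6035.
The clip scales with it: height 2111.96 × 0.6035 ≈ 1274.64.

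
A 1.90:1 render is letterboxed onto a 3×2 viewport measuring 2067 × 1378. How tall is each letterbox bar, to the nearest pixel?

1.90:1 (1.900) > 3×2 (1.500), so the render fills the width.
That makes the image 1087.89 px tall (2067 / 1.900).
Leftover height: 1378 − 1087.89 = 290.11 px → 145.05 each side.

145 px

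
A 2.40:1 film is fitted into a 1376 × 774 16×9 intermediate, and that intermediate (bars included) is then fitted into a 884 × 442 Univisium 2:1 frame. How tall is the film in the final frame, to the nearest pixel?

2.40:1 in 1376×774: fills the width, so the film is 1376.00 × 573.33.
16×9 in 884×442: fills the height, so the intermediate becomes 785.78 × 442.00 — a scale of ×0.5711.
So the film's height is 573.33 × 0.5711 ≈ 327.41.

327 px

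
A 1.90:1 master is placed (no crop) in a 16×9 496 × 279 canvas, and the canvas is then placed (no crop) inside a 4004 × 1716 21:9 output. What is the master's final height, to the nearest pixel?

First fit — 1.90:1 into 496×279 spans the width: 496.00 × 261.05.
Second fit — the 16×9 canvas into 4004×1716 spans the height: 3050.67 × 1716.00 (×6.1505 from 496×279).
So the master's height is 261.05 × 6.1505 ≈ 1605.61.

1606 px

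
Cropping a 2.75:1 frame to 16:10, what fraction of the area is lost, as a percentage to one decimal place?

16:10 is narrower than 2.75:1, so the crop keeps the full height and trims the width.
(1.600)/(2.750) ≈ 0.582 of the area survives, leaving 41.82% discarded.

41.8%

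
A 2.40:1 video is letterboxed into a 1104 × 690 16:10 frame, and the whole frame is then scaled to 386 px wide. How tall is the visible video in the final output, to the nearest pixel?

Fitted into 1104×690, the video spans the width; its height is 1104 / 2.400 ≈ 460.00 px.
The frame scales by 386/1104 = 0.3496; 460.00 × 0.3496 ≈ 160.83 px.

161 px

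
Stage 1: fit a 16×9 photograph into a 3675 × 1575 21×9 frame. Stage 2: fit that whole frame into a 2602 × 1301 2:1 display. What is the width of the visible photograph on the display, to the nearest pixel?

1982 px

16×9 in 3675×1575: fills the height, so the photograph is 2800.00 × 1575.00.
21×9 in 2602×1301: fills the width, so the intermediate becomes 2602.00 × 1115.14 — a scale of ×0.7080.
The photograph scales with it: width 2800.00 × 0.7080 ≈ 1982.48.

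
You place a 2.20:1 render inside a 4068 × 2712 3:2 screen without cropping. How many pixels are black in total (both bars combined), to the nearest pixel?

3510314 pixels

2.20:1 (2.200) > 3:2 (1.500), so the render fills the width.
Content height = 4068 / 2.200 ≈ 1849.0909 px.
2712 − 1849.0909 = 862.9091 px of bars.
That's 862.9091 × 4068 ≈ 3510314 black pixels.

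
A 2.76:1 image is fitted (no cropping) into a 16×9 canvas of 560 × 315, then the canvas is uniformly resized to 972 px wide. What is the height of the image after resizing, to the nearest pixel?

Fitted into 560×315, the image spans the width; its height is 560 / 2.760 ≈ 202.90 px.
The frame scales by 972/560 = 1.7357; 202.90 × 1.7357 ≈ 352.17 px.

352 px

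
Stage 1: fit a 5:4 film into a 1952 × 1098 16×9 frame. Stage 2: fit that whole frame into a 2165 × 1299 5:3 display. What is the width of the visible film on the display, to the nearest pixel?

First fit — 5:4 into 1952×1098 spans the height: 1372.50 × 1098.00.
Second fit — the 16×9 canvas into 2165×1299 spans the width: 2165.00 × 1217.81 (×1.1091 from 1952×1098).
The film scales with it: width 1372.50 × 1.1091 ≈ 1522.27.

1522 px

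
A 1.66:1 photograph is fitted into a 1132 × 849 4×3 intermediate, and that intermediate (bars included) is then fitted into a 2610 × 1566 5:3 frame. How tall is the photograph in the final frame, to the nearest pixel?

1258 px

First fit — 1.66:1 into 1132×849 spans the width: 1132.00 × 681.93.
Second fit — the 4×3 canvas into 2610×1566 spans the height: 2088.00 × 1566.00 (×1.8445 from 1132×849).
Applying the same ×1.8445: 681.93 → 1257.83.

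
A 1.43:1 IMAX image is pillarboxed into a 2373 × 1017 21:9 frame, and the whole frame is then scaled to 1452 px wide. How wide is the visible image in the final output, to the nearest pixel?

890 px

In the 2373×1017 frame the image fills the height: width = 1017 × 1.430 ≈ 1454.31 px.
Resizing to 1452 px wide multiplies everything by 0.6119: 1454.31 → 889.87 px.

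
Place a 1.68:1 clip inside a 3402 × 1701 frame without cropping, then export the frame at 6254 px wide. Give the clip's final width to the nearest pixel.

5253 px

Fitted into 3402×1701, the clip spans the height; its width is 1701 × 1.680 ≈ 2857.68 px.
Scaling 3402 → 6254 is ×1.8383, so the width becomes 2857.68 × 1.8383 ≈ 5253.36 px.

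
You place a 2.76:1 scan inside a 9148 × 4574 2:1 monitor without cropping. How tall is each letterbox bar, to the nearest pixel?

630 px

2.76:1 is wider than 2:1, so it spans the full width.
That makes the image 3314.49 px tall (9148 / 2.760).
Leftover height: 4574 − 3314.49 = 1259.51 px → 629.75 each side.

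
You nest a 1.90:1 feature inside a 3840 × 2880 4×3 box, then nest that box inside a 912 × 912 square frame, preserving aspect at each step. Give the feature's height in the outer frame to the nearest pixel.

480 px

Inside the 3840×2880 canvas the feature is width-limited at 3840.00 × 2021.05.
The 4×3 canvas is width-limited in 912×912, giving 912.00 × 684.00; scale factor 0.2375.
Applying the same ×0.2375: 2021.05 → 480.00.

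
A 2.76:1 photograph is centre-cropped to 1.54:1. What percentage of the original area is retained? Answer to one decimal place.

55.8%

The height stays; only width is cut (since 1.54:1 is narrower than 2.76:1).
(1.540)/(2.760) ≈ 0.558 of the area survives.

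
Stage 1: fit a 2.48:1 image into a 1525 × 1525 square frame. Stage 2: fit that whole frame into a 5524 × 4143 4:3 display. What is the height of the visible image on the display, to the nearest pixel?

Inside the 1525×1525 canvas the image is width-limited at 1525.00 × 614.92.
square in 5524×4143: fills the height, so the intermediate becomes 4143.00 × 4143.00 — a scale of ×2.7167.
The image scales with it: height 614.92 × 2.7167 ≈ 1670.56.

1671 px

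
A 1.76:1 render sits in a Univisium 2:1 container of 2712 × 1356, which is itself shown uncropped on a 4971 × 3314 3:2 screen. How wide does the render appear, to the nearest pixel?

1.76:1 in 2712×1356: fills the height, so the render is 2386.56 × 1356.00.
Univisium 2:1 in 4971×3314: fills the width, so the intermediate becomes 4971.00 × 2485.50 — a scale of ×1.8330.
So the render's width is 2386.56 × 1.8330 ≈ 4374.48.

4374 px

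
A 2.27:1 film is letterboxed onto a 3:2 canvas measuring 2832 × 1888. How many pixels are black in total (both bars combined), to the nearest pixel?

1813678 pixels

2.27:1 is wider than 3:2, so it spans the full width.
That makes the image 1247.5771 px tall (2832 / 2.270).
Black = 1888 − 1247.5771 = 640.4229 px.
That's 640.4229 × 2832 ≈ 1813678 black pixels.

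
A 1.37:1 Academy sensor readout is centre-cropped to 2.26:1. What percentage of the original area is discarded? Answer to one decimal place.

2.26:1 is wider than 1.37:1 Academy, so the crop keeps the full width and trims the height.
Fraction kept = (1.370)/(2.260) ≈ 60.62%, so 39.38% is lost.

39.4%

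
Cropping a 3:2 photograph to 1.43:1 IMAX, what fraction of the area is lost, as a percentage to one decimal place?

4.7%

The height stays; only width is cut (since 1.43:1 IMAX is narrower than 3:2).
Area ratio = (1.430)/(1.500) = 95.33%; the remaining 4.67% is cropped out.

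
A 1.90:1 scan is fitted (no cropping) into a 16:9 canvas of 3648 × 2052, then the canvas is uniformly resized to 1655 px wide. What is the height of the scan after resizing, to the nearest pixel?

Fitted into 3648×2052, the scan spans the width; its height is 3648 / 1.900 ≈ 1920.00 px.
The frame scales by 1655/3648 = 0.4537; 1920.00 × 0.4537 ≈ 871.05 px.

871 px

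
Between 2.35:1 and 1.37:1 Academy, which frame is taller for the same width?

2.35 and 1.37; 2.35 > 1.37. The smaller width-to-height ratio is the taller frame.

1.37:1 Academy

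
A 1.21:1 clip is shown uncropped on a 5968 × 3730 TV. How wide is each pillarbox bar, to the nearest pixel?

727 px

Since 1.210 < 1.600, the clip is height-limited.
That makes the image 4513.30 px wide (3730 × 1.210).
Leftover width: 5968 − 4513.30 = 1454.70 px → 727.35 each side.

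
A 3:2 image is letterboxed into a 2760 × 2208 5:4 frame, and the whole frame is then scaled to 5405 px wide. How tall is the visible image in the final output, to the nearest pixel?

3603 px

In the 2760×2208 frame the image fills the width: height = 2760 × 2/3 ≈ 1840.00 px.
Scaling 2760 → 5405 is ×1.9583, so the height becomes 1840.00 × 1.9583 ≈ 3603.33 px.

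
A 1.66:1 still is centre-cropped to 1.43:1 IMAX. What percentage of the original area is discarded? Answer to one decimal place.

Going from 1.66:1 to 1.43:1 IMAX means cutting width while keeping height.
Area ratio = (1.430)/(1.660) = 86.14%; the remaining 13.86% is cropped out.

13.9%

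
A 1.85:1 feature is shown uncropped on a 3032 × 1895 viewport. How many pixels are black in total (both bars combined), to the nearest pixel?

1.85:1 is wider than 16×10, so it spans the full width.
That makes the image 1638.9189 px tall (3032 / 1.850).
1895 − 1638.9189 = 256.0811 px of bars.
Across the 3032-px span: 256.0811 × 3032 ≈ 776438 px.

776438 pixels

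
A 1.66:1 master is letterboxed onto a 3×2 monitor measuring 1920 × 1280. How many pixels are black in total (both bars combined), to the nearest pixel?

Since 1.660 > 1.500, the master is width-limited.
That makes the image 1156.6265 px tall (1920 / 1.660).
1280 − 1156.6265 = 123.3735 px of bars.
Across the 1920-px span: 123.3735 × 1920 ≈ 236877 px.

236877 pixels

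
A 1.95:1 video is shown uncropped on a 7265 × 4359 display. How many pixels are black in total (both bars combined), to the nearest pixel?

4601353 pixels

1.95:1 is wider than 5:3, so it spans the full width.
The video is 7265 / 1.950 ≈ 3725.6410 px tall.
4359 − 3725.6410 = 633.3590 px of bars.
Bar area = 633.3590 × 7265 ≈ 4601353 px.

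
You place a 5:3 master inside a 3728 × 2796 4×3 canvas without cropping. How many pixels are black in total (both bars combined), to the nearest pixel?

5:3 (1.667) > 4×3 (1.333), so the master fills the width.
Content height = 3728 × 3/5 ≈ 2236.8000 px.
Black = 2796 − 2236.8000 = 559.2000 px.
That's 559.2000 × 3728 ≈ 2084698 black pixels.

2084698 pixels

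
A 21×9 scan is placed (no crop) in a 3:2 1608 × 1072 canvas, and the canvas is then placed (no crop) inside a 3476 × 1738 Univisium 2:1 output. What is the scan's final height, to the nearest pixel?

1117 px

21×9 in 1608×1072: fills the width, so the scan is 1608.00 × 689.14.
Second fit — the 3:2 canvas into 3476×1738 spans the height: 2607.00 × 1738.00 (×1.6213 from 1608×1072).
So the scan's height is 689.14 × 1.6213 ≈ 1117.29.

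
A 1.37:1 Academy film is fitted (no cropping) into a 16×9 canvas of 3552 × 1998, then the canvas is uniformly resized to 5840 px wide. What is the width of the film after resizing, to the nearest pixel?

4500 px

In the 3552×1998 frame the film fills the height: width = 1998 × 1.370 ≈ 2737.26 px.
Scaling 3552 → 5840 is ×1.6441, so the width becomes 2737.26 × 1.6441 ≈ 4500.45 px.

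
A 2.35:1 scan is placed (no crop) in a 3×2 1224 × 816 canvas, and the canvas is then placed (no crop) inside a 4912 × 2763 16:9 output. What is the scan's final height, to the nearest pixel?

1764 px

First fit — 2.35:1 into 1224×816 spans the width: 1224.00 × 520.85.
Second fit — the 3×2 canvas into 4912×2763 spans the height: 4144.50 × 2763.00 (×3.3860 from 1224×816).
So the scan's height is 520.85 × 3.3860 ≈ 1763.62.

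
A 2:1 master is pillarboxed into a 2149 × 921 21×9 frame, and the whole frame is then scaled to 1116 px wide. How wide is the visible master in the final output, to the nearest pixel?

957 px

In the 2149×921 frame the master fills the height: width = 921 × 2/1 ≈ 1842.00 px.
The frame scales by 1116/2149 = 0.5193; 1842.00 × 0.5193 ≈ 956.57 px.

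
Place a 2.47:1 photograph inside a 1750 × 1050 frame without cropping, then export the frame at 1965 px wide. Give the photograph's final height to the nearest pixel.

In the 1750×1050 frame the photograph fills the width: height = 1750 / 2.470 ≈ 708.50 px.
Scaling 1750 → 1965 is ×1.1229, so the height becomes 708.50 × 1.1229 ≈ 795.55 px.

796 px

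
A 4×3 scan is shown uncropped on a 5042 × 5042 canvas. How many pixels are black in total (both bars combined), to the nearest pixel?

6355441 pixels

Since 1.333 > 1.000, the scan is width-limited.
The scan is 5042 × 3/4 ≈ 3781.5000 px tall.
Black = 5042 − 3781.5000 = 1260.5000 px.
That's 1260.5000 × 5042 ≈ 6355441 black pixels.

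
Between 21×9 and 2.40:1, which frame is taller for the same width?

21×9 = 2.333 and 2.4; 2.4 > 2.333. The smaller width-to-height ratio is the taller frame.

21×9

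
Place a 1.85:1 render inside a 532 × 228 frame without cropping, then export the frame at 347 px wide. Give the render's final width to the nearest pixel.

At 532×228 the render is height-limited, so width = 228 × 1.850 ≈ 421.80 px.
The frame scales by 347/532 = 0.6523; 421.80 × 0.6523 ≈ 275.12 px.

275 px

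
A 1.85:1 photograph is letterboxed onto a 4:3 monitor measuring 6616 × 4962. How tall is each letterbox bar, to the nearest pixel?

693 px

1.85:1 is wider than 4:3, so it spans the full width.
Content height = 6616 / 1.850 ≈ 3576.22 px.
4962 − 3576.22 = 1385.78 px of bars (692.89 each).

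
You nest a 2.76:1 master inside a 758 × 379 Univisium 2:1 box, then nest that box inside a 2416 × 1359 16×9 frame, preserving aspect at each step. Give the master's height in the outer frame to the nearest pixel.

875 px

2.76:1 in 758×379: fills the width, so the master is 758.00 × 274.64.
The Univisium 2:1 canvas is width-limited in 2416×1359, giving 2416.00 × 1208.00; scale factor 3.1873.
So the master's height is 274.64 × 3.1873 ≈ 875.36.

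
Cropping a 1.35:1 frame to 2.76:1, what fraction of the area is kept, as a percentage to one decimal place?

Going from 1.35:1 to 2.76:1 means cutting height while keeping width.
Fraction kept = (1.350)/(2.760) ≈ 48.91%.

48.9%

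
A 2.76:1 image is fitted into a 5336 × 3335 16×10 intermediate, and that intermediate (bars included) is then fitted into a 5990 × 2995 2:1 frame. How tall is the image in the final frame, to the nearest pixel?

1736 px

Inside the 5336×3335 canvas the image is width-limited at 5336.00 × 1933.33.
16×10 in 5990×2995: fills the height, so the intermediate becomes 4792.00 × 2995.00 — a scale of ×0.8981.
The image scales with it: height 1933.33 × 0.8981 ≈ 1736.23.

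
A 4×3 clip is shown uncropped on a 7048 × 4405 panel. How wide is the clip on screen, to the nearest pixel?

Since 1.333 < 1.600, the clip is height-limited.
The clip is 4405 × 4/3 ≈ 5873.33 px wide.

5873 px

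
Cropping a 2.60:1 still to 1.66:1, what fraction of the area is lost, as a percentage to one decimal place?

36.2%

1.66:1 is narrower than 2.60:1, so the crop keeps the full height and trims the width.
Fraction kept = (1.660)/(2.600) ≈ 63.85%, so 36.15% is lost.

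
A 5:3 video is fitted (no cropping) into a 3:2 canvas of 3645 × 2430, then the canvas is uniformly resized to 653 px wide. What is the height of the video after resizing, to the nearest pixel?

392 px

In the 3645×2430 frame the video fills the width: height = 3645 × 3/5 ≈ 2187.00 px.
Resizing to 653 px wide multiplies everything by 0.1791: 2187.00 → 391.80 px.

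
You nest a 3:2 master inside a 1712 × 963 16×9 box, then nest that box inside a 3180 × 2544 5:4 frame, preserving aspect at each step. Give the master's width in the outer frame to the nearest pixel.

2683 px

First fit — 3:2 into 1712×963 spans the height: 1444.50 × 963.00.
16×9 in 3180×2544: fills the width, so the intermediate becomes 3180.00 × 1788.75 — a scale of ×1.8575.
The master scales with it: width 1444.50 × 1.8575 ≈ 2683.12.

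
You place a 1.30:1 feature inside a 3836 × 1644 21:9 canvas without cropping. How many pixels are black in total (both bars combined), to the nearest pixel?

2792827 pixels

1.30:1 (1.300) < 21:9 (2.333), so the feature fills the height.
The feature is 1644 × 1.300 ≈ 2137.2000 px wide.
3836 − 2137.2000 = 1698.8000 px of bars.
Bar area = 1698.8000 × 1644 ≈ 2792827 px.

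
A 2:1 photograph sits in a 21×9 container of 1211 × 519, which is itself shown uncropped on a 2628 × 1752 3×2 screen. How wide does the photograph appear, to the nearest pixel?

2253 px

2:1 in 1211×519: fills the height, so the photograph is 1038.00 × 519.00.
The 21×9 canvas is width-limited in 2628×1752, giving 2628.00 × 1126.29; scale factor 2.1701.
Applying the same ×2.1701: 1038.00 → 2252.57.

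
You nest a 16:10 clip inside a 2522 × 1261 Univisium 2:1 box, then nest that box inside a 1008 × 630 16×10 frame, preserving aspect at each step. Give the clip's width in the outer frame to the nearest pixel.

16:10 in 2522×1261: fills the height, so the clip is 2017.60 × 1261.00.
Univisium 2:1 in 1008×630: fills the width, so the intermediate becomes 1008.00 × 504.00 — a scale of ×0.3997.
The clip scales with it: width 2017.60 × 0.3997 ≈ 806.40.

806 px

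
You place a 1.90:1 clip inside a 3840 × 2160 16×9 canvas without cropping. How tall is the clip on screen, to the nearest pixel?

Since 1.900 > 1.778, the clip is width-limited.
That makes the image 2021.05 px tall (3840 / 1.900).

2021 px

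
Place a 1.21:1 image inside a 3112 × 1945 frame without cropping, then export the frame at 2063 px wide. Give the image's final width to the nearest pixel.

1560 px

At 3112×1945 the image is height-limited, so width = 1945 × 1.210 ≈ 2353.45 px.
Resizing to 2063 px wide multiplies everything by 0.6629: 2353.45 → 1560.14 px.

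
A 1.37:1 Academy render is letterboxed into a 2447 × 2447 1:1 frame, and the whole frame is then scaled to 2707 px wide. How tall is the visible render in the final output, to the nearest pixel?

Fitted into 2447×2447, the render spans the width; its height is 2447 / 1.370 ≈ 1786.13 px.
Scaling 2447 → 2707 is ×1.1063, so the height becomes 1786.13 × 1.1063 ≈ 1975.91 px.

1976 px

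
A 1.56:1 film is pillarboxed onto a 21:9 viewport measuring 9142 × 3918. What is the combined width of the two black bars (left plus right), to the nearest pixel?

1.56:1 is narrower than 21:9, so it spans the full height.
That makes the image 6112.08 px wide (3918 × 1.560).
9142 − 6112.08 = 3029.92 px of bars.

3030 px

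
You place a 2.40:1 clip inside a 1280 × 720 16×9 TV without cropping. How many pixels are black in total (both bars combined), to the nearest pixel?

238933 pixels

2.40:1 is wider than 16×9, so it spans the full width.
Content height = 1280 / 2.400 ≈ 533.3333 px.
720 − 533.3333 = 186.6667 px of bars.
Bar area = 186.6667 × 1280 ≈ 238933 px.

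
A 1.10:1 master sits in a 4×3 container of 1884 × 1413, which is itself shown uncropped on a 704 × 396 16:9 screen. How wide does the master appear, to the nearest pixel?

First fit — 1.10:1 into 1884×1413 spans the height: 1554.30 × 1413.00.
The 4×3 canvas is height-limited in 704×396, giving 528.00 × 396.00; scale factor 0.2803.
Applying the same ×0.2803: 1554.30 → 435.60.

436 px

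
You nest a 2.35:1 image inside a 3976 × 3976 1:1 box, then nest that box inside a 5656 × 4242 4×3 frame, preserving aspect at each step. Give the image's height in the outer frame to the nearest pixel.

1805 px

Inside the 3976×3976 canvas the image is width-limited at 3976.00 × 1691.91.
Second fit — the 1:1 canvas into 5656×4242 spans the height: 4242.00 × 4242.00 (×1.0669 from 3976×3976).
The image scales with it: height 1691.91 × 1.0669 ≈ 1805.11.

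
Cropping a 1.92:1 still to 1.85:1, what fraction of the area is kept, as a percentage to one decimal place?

The height stays; only width is cut (since 1.85:1 is narrower than 1.92:1).
Area ratio = (1.850)/(1.920) = 96.35% retained.

96.4%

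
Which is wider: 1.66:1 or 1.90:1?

1.66 and 1.9; 1.9 > 1.66.

1.90:1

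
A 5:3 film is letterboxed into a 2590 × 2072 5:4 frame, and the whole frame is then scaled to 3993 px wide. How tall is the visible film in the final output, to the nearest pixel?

At 2590×2072 the film is width-limited, so height = 2590 × 3/5 ≈ 1554.00 px.
Scaling 2590 → 3993 is ×1.5417, so the height becomes 1554.00 × 1.5417 ≈ 2395.80 px.

2396 px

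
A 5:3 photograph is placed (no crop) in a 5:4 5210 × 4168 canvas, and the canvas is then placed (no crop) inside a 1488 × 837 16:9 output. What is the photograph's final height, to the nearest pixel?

5:3 in 5210×4168: fills the width, so the photograph is 5210.00 × 3126.00.
5:4 in 1488×837: fills the height, so the intermediate becomes 1046.25 × 837.00 — a scale of ×0.2008.
Applying the same ×0.2008: 3126.00 → 627.75.

628 px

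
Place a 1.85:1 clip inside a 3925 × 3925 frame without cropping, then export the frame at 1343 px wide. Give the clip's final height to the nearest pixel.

726 px

At 3925×3925 the clip is width-limited, so height = 3925 / 1.850 ≈ 2121.62 px.
Scaling 3925 → 1343 is ×0.3422, so the height becomes 2121.62 × 0.3422 ≈ 725.95 px.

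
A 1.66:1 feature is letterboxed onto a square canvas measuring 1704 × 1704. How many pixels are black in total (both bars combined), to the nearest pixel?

1.66:1 is wider than square, so it spans the full width.
Content height = 1704 / 1.660 ≈ 1026.5060 px.
Black = 1704 − 1026.5060 = 677.4940 px.
Across the 1704-px span: 677.4940 × 1704 ≈ 1154450 px.

1154450 pixels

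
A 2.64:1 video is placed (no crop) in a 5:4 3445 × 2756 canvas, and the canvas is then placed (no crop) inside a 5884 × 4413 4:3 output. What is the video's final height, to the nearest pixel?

2089 px

2.64:1 in 3445×2756: fills the width, so the video is 3445.00 × 1304.92.
5:4 in 5884×4413: fills the height, so the intermediate becomes 5516.25 × 4413.00 — a scale of ×1.6012.
So the video's height is 1304.92 × 1.6012 ≈ 2089.49.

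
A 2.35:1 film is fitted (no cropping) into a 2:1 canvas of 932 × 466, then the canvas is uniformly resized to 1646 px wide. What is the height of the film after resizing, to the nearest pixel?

700 px

In the 932×466 frame the film fills the width: height = 932 / 2.350 ≈ 396.60 px.
Resizing to 1646 px wide multiplies everything by 1.7661: 396.60 → 700.43 px.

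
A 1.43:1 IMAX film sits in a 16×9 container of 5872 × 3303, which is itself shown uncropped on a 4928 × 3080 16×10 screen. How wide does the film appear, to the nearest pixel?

Inside the 5872×3303 canvas the film is height-limited at 4723.29 × 3303.00.
16×9 in 4928×3080: fills the width, so the intermediate becomes 4928.00 × 2772.00 — a scale of ×0.8392.
Applying the same ×0.8392: 4723.29 → 3963.96.

3964 px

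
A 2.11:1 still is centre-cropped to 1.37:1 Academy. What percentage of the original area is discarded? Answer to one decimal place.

Going from 2.11:1 to 1.37:1 Academy means cutting width while keeping height.
Fraction kept = (1.370)/(2.110) ≈ 64.93%, so 35.07% is lost.

35.1%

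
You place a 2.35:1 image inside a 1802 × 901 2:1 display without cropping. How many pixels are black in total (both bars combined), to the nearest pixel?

241813 pixels

Since 2.350 > 2.000, the image is width-limited.
The image is 1802 / 2.350 ≈ 766.8085 px tall.
Leftover height: 901 − 766.8085 = 134.1915 px.
That's 134.1915 × 1802 ≈ 241813 black pixels.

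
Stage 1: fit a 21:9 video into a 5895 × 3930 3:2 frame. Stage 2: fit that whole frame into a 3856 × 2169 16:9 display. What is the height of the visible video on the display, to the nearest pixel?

1394 px

21:9 in 5895×3930: fills the width, so the video is 5895.00 × 2526.43.
3:2 in 3856×2169: fills the height, so the intermediate becomes 3253.50 × 2169.00 — a scale of ×0.5519.
So the video's height is 2526.43 × 0.5519 ≈ 1394.36.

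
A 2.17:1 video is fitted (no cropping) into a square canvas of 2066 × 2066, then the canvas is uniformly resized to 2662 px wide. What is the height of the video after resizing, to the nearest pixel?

Fitted into 2066×2066, the video spans the width; its height is 2066 / 2.170 ≈ 952.07 px.
The frame scales by 2662/2066 = 1.2885; 952.07 × 1.2885 ≈ 1226.73 px.

1227 px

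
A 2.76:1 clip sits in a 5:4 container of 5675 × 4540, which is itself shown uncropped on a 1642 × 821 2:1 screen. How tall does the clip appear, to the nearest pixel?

2.76:1 in 5675×4540: fills the width, so the clip is 5675.00 × 2056.16.
The 5:4 canvas is height-limited in 1642×821, giving 1026.25 × 821.00; scale factor 0.1808.
The clip scales with it: height 2056.16 × 0.1808 ≈ 371.83.

372 px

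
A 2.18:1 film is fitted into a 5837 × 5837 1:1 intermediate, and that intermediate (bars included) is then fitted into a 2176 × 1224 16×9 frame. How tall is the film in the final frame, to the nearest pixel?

First fit — 2.18:1 into 5837×5837 spans the width: 5837.00 × 2677.52.
Second fit — the 1:1 canvas into 2176×1224 spans the height: 1224.00 × 1224.00 (×0.2097 from 5837×5837).
So the film's height is 2677.52 × 0.2097 ≈ 561.47.

561 px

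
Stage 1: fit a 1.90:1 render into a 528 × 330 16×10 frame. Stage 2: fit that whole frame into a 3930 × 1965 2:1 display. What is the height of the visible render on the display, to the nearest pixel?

Inside the 528×330 canvas the render is width-limited at 528.00 × 277.89.
Second fit — the 16×10 canvas into 3930×1965 spans the height: 3144.00 × 1965.00 (×5.9545 from 528×330).
So the render's height is 277.89 × 5.9545 ≈ 1654.74.

1655 px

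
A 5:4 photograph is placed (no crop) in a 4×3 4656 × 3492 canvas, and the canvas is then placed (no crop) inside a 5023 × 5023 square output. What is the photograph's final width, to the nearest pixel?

4709 px

Inside the 4656×3492 canvas the photograph is height-limited at 4365.00 × 3492.00.
4×3 in 5023×5023: fills the width, so the intermediate becomes 5023.00 × 3767.25 — a scale of ×1.0788.
Applying the same ×1.0788: 4365.00 → 4709.06.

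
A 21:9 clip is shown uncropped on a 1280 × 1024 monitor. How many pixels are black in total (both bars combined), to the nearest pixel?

608549 pixels

21:9 is wider than 5:4, so it spans the full width.
That makes the image 548.5714 px tall (1280 × 9/21).
Leftover height: 1024 − 548.5714 = 475.4286 px.
Across the 1280-px span: 475.4286 × 1280 ≈ 608549 px.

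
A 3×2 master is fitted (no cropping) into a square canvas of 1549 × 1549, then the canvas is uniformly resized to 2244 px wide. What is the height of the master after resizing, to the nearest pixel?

1496 px

At 1549×1549 the master is width-limited, so height = 1549 × 2/3 ≈ 1032.67 px.
The frame scales by 2244/1549 = 1.4487; 1032.67 × 1.4487 ≈ 1496.00 px.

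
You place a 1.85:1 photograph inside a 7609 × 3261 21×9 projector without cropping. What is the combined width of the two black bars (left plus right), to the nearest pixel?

1576 px

Since 1.850 < 2.333, the photograph is height-limited.
The photograph is 3261 × 1.850 ≈ 6032.85 px wide.
Black = 7609 − 6032.85 = 1576.15 px.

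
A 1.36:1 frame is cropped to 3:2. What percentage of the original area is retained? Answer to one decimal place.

90.7%

Going from 1.36:1 to 3:2 means cutting height while keeping width.
Area ratio = (1.360)/(1.500) = 90.67% retained.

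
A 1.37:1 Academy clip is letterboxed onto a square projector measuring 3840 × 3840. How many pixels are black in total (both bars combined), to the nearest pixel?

3982388 pixels

Since 1.370 > 1.000, the clip is width-limited.
That makes the image 2802.9197 px tall (3840 / 1.370).
Black = 3840 − 2802.9197 = 1037.0803 px.
Bar area = 1037.0803 × 3840 ≈ 3982388 px.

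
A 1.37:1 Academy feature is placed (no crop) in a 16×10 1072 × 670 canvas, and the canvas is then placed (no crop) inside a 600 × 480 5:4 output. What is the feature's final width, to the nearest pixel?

First fit — 1.37:1 Academy into 1072×670 spans the height: 917.90 × 670.00.
16×10 in 600×480: fills the width, so the intermediate becomes 600.00 × 375.00 — a scale of ×0.5597.
So the feature's width is 917.90 × 0.5597 ≈ 513.75.

514 px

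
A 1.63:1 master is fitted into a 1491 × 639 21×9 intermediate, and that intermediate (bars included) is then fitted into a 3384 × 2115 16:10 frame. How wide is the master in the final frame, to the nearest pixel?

Inside the 1491×639 canvas the master is height-limited at 1041.57 × 639.00.
The 21×9 canvas is width-limited in 3384×2115, giving 3384.00 × 1450.29; scale factor 2.2696.
The master scales with it: width 1041.57 × 2.2696 ≈ 2363.97.

2364 px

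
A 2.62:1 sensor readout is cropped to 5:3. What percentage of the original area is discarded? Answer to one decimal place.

36.4%

Going from 2.62:1 to 5:3 means cutting width while keeping height.
Fraction kept = (1.667)/(2.620) ≈ 63.61%, so 36.39% is lost.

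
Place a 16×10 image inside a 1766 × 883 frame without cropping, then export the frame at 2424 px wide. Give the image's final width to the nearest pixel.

At 1766×883 the image is height-limited, so width = 883 × 16/10 ≈ 1412.80 px.
Scaling 1766 → 2424 is ×1.3726, so the width becomes 1412.80 × 1.3726 ≈ 1939.20 px.

1939 px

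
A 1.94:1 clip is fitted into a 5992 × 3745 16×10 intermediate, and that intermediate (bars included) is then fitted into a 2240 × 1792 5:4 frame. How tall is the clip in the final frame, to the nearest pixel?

1.94:1 in 5992×3745: fills the width, so the clip is 5992.00 × 3088.66.
16×10 in 2240×1792: fills the width, so the intermediate becomes 2240.00 × 1400.00 — a scale of ×0.3738.
Applying the same ×0.3738: 3088.66 → 1154.64.

1155 px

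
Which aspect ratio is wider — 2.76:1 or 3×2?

2.76 and 3×2 = 1.5; 2.76 > 1.5.

2.76:1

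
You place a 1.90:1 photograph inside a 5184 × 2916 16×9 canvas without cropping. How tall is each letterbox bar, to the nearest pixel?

Since 1.900 > 1.778, the photograph is width-limited.
Content height = 5184 / 1.900 ≈ 2728.42 px.
Leftover height: 2916 − 2728.42 = 187.58 px → 93.79 each side.

94 px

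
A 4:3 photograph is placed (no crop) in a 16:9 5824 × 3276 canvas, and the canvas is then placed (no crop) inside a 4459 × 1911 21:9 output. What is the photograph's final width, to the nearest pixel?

4:3 in 5824×3276: fills the height, so the photograph is 4368.00 × 3276.00.
16:9 in 4459×1911: fills the height, so the intermediate becomes 3397.33 × 1911.00 — a scale of ×0.5833.
Applying the same ×0.5833: 4368.00 → 2548.00.

2548 px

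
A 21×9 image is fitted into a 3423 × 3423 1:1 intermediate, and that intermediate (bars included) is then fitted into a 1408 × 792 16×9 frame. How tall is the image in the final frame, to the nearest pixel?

339 px

21×9 in 3423×3423: fills the width, so the image is 3423.00 × 1467.00.
Second fit — the 1:1 canvas into 1408×792 spans the height: 792.00 × 792.00 (×0.2314 from 3423×3423).
Applying the same ×0.2314: 1467.00 → 339.43.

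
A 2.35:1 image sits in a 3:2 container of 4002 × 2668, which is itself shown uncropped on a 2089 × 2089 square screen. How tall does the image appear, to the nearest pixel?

889 px

First fit — 2.35:1 into 4002×2668 spans the width: 4002.00 × 1702.98.
3:2 in 2089×2089: fills the width, so the intermediate becomes 2089.00 × 1392.67 — a scale of ×0.5220.
The image scales with it: height 1702.98 × 0.5220 ≈ 888.94.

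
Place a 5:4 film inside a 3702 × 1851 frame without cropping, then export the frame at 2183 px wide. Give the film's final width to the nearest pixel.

Fitted into 3702×1851, the film spans the height; its width is 1851 × 5/4 ≈ 2313.75 px.
Resizing to 2183 px wide multiplies everything by 0.5897: 2313.75 → 1364.38 px.

1364 px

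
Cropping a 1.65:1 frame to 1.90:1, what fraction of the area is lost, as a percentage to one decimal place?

13.2%

The width stays; only height is cut (since 1.90:1 is wider than 1.65:1).
Fraction kept = (1.650)/(1.900) ≈ 86.84%, so 13.16% is lost.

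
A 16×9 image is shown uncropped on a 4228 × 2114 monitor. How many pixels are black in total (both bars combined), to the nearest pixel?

993110 pixels

16×9 (1.778) < 2:1 (2.000), so the image fills the height.
The image is 2114 × 16/9 ≈ 3758.2222 px wide.
Leftover width: 4228 − 3758.2222 = 469.7778 px.
Across the 2114-px span: 469.7778 × 2114 ≈ 993110 px.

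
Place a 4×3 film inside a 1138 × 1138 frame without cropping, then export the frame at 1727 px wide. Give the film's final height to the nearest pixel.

At 1138×1138 the film is width-limited, so height = 1138 × 3/4 ≈ 853.50 px.
Resizing to 1727 px wide multiplies everything by 1.5176: 853.50 → 1295.25 px.

1295 px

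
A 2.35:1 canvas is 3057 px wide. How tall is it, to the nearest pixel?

3057 / 2.350 = 1300.85.

1301 px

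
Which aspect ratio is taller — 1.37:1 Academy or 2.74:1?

1.37:1 Academy

1.37 and 2.74; 2.74 > 1.37. The smaller width-to-height ratio is the taller frame.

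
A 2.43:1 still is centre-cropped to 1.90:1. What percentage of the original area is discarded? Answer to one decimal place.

21.8%

1.90:1 is narrower than 2.43:1, so the crop keeps the full height and trims the width.
(1.900)/(2.430) ≈ 0.782 of the area survives, leaving 21.81% discarded.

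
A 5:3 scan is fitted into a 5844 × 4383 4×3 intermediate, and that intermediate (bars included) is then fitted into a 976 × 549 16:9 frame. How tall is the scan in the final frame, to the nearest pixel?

First fit — 5:3 into 5844×4383 spans the width: 5844.00 × 3506.40.
Second fit — the 4×3 canvas into 976×549 spans the height: 732.00 × 549.00 (×0.1253 from 5844×4383).
Applying the same ×0.1253: 3506.40 → 439.20.

439 px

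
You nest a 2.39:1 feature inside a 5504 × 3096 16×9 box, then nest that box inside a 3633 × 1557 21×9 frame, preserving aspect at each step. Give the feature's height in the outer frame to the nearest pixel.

1158 px

First fit — 2.39:1 into 5504×3096 spans the width: 5504.00 × 2302.93.
Second fit — the 16×9 canvas into 3633×1557 spans the height: 2768.00 × 1557.00 (×0.5029 from 5504×3096).
The feature scales with it: height 2302.93 × 0.5029 ≈ 1158.16.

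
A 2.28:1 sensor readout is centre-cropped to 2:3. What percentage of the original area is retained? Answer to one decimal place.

29.2%

Going from 2.28:1 to 2:3 means cutting width while keeping height.
Fraction kept = (0.667)/(2.280) ≈ 29.24%.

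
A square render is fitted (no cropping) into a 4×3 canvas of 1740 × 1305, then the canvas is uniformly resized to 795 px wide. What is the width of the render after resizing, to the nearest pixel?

In the 1740×1305 frame the render fills the height: width = 1305 × 1/1 ≈ 1305.00 px.
The frame scales by 795/1740 = 0.4569; 1305.00 × 0.4569 ≈ 596.25 px.

596 px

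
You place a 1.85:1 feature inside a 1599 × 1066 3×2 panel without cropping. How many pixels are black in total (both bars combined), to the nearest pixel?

322479 pixels

Since 1.850 > 1.500, the feature is width-limited.
That makes the image 864.3243 px tall (1599 / 1.850).
Black = 1066 − 864.3243 = 201.6757 px.
Bar area = 201.6757 × 1599 ≈ 322479 px.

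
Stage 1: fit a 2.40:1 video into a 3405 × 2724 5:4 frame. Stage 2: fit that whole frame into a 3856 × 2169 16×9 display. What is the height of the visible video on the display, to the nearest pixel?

Inside the 3405×2724 canvas the video is width-limited at 3405.00 × 1418.75.
5:4 in 3856×2169: fills the height, so the intermediate becomes 2711.25 × 2169.00 — a scale of ×0.7963.
So the video's height is 1418.75 × 0.7963 ≈ 1129.69.

1130 px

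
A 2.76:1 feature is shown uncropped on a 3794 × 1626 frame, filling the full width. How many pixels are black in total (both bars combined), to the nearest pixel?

953669 pixels

Content height = 3794 / 2.760 ≈ 1374.6377 px.
1626 − 1374.6377 = 251.3623 px of bars.
Bar area = 251.3623 × 3794 ≈ 953669 px.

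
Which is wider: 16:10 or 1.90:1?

1.90:1

16:10 = 1.6 and 1.9; 1.9 > 1.6.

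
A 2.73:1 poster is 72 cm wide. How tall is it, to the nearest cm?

At 2.73:1, 72 / 2.730 ≈ 26.37.

26 cm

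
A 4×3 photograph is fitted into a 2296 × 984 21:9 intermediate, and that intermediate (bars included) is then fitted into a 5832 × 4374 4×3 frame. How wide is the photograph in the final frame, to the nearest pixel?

First fit — 4×3 into 2296×984 spans the height: 1312.00 × 984.00.
21:9 in 5832×4374: fills the width, so the intermediate becomes 5832.00 × 2499.43 — a scale of ×2.5401.
So the photograph's width is 1312.00 × 2.5401 ≈ 3332.57.

3333 px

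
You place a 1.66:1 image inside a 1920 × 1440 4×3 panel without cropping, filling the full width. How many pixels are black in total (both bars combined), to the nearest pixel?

544077 pixels

The image is 1920 / 1.660 ≈ 1156.6265 px tall.
Black = 1440 − 1156.6265 = 283.3735 px.
Across the 1920-px span: 283.3735 × 1920 ≈ 544077 px.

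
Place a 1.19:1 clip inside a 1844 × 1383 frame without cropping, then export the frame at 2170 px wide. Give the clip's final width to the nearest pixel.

Fitted into 1844×1383, the clip spans the height; its width is 1383 × 1.190 ≈ 1645.77 px.
The frame scales by 2170/1844 = 1.1768; 1645.77 × 1.1768 ≈ 1936.72 px.

1937 px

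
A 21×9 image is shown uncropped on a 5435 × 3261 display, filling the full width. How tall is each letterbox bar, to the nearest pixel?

The image is 5435 × 9/21 ≈ 2329.29 px tall.
Leftover height: 3261 − 2329.29 = 931.71 px → 465.86 each side.

466 px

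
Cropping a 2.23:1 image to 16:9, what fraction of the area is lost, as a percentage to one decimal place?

Going from 2.23:1 to 16:9 means cutting width while keeping height.
Area ratio = (1.778)/(2.230) = 79.72%; the remaining 20.28% is cropped out.

20.3%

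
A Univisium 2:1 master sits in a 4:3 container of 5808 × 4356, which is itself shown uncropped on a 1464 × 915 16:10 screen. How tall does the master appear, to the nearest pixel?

Inside the 5808×4356 canvas the master is width-limited at 5808.00 × 2904.00.
4:3 in 1464×915: fills the height, so the intermediate becomes 1220.00 × 915.00 — a scale of ×0.2101.
So the master's height is 2904.00 × 0.2101 ≈ 610.00.

610 px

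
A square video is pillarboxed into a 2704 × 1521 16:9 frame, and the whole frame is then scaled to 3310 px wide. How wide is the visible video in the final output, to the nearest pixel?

1862 px

In the 2704×1521 frame the video fills the height: width = 1521 × 1/1 ≈ 1521.00 px.
The frame scales by 3310/2704 = 1.2241; 1521.00 × 1.2241 ≈ 1861.88 px.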